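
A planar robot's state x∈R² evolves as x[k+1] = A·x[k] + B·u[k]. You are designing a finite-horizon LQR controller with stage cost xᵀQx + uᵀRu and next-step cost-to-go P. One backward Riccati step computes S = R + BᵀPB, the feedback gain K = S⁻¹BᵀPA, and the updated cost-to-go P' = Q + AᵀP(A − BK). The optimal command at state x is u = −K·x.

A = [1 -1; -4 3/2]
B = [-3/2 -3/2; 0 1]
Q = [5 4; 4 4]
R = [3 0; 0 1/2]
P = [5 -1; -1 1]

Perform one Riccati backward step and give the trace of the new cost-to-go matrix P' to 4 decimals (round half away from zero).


16.4303

BᵀP = [-7.5000 1.5000; -8.5000 2.5000]
S = R + BᵀPB = [3 0; 0 1/2] + [11.2500 12.7500; 12.7500 15.2500] = [14.2500 12.7500; 12.7500 15.7500]
BᵀPA = [-13.5000 9.7500; -18.5000 12.2500]
K = S⁻¹·BᵀPA = [0.3758 -0.0424; -1.4788 0.8121]
A−BK = [-0.6545 0.1545; -2.5212 0.6879]
AᵀP(A−BK) = [6.7152 -2.0485; -2.0485 0.7152]
P' = Q + AᵀP(A−BK) = [11.7152 1.9515; 1.9515 4.7152]
tr(P') = 16.4303


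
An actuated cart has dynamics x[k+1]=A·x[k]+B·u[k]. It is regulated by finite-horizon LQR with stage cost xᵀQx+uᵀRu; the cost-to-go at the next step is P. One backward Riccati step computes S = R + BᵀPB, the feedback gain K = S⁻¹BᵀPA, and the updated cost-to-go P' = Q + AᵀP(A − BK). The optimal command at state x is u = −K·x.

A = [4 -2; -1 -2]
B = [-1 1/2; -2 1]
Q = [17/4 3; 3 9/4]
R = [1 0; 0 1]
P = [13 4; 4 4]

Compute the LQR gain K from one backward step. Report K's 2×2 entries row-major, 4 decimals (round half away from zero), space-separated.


-1.2576 1.1528 0.6288 -0.5764

BᵀP = [-21.0000 -12.0000; 10.5000 6.0000]
S = R + BᵀPB = [1 0; 0 1] + [45.0000 -22.5000; -22.5000 11.2500] = [46.0000 -22.5000; -22.5000 12.2500]
BᵀPA = [-72.0000 66.0000; 36.0000 -33.0000]
K = S⁻¹·BᵀPA = [-1.2576 1.1528; 0.6288 -0.5764]
A−BK = [2.4279 -0.5590; -4.1441 0.8821]
AᵀP(A−BK) = [66.8122 -16.2445; -16.2445 4.8908]
P' = Q + AᵀP(A−BK) = [71.0622 -13.2445; -13.2445 7.1408]
tr(P') = 78.2031


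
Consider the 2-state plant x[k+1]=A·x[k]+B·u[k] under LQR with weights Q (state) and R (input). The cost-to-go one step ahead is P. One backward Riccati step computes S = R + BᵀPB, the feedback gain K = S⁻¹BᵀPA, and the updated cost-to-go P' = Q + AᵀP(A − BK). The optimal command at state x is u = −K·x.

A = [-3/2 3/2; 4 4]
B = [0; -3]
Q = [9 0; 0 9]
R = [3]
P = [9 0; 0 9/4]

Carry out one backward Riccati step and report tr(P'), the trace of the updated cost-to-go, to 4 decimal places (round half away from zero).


67.7903

BᵀP = [0.0000 -6.7500]
S = R + BᵀPB = [3] + [20.2500] = [23.2500]
BᵀPA = [-27.0000 -27.0000]
K = S⁻¹·BᵀPA = [-1.1613 -1.1613]
A−BK = [-1.5000 1.5000; 0.5161 0.5161]
AᵀP(A−BK) = [24.8952 -15.6048; -15.6048 24.8952]
P' = Q + AᵀP(A−BK) = [33.8952 -15.6048; -15.6048 33.8952]
tr(P') = 67.7903


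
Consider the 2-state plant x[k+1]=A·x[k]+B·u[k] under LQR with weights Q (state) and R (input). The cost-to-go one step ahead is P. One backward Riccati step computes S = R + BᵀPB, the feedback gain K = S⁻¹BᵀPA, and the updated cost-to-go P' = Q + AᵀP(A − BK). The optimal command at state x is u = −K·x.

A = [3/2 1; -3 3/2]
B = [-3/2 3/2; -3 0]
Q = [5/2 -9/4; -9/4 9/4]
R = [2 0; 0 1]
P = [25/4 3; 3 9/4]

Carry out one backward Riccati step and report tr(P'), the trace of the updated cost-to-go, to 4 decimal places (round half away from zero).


BᵀP = [-18.3750 -11.2500; 9.3750 4.5000]
S = R + BᵀPB = [2 0; 0 1] + [61.3125 -27.5625; -27.5625 14.0625] = [63.3125 -27.5625; -27.5625 15.0625]
BᵀPA = [6.1875 -35.2500; 0.5625 16.1250]
K = S⁻¹·BᵀPA = [0.5605 -0.4460; 1.0629 0.2544]
A−BK = [0.7463 -0.0506; -1.3186 0.1619]
AᵀP(A−BK) = [3.2468 -0.3833; -0.3833 0.4884]
P' = Q + AᵀP(A−BK) = [5.7468 -2.6333; -2.6333 2.7384]
tr(P') = 8.4852

8.4852


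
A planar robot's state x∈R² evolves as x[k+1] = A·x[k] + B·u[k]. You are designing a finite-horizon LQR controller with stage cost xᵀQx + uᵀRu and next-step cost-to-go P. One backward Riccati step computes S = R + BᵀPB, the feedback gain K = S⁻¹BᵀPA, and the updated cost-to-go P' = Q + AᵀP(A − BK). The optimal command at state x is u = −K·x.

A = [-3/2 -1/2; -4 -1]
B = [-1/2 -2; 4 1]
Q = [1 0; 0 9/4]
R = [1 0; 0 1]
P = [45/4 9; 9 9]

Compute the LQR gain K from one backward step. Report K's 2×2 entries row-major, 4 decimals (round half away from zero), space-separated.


-1.2723 -0.3360 1.0019 0.3116

BᵀP = [30.3750 31.5000; -13.5000 -9.0000]
S = R + BᵀPB = [1 0; 0 1] + [110.8125 -29.2500; -29.2500 18.0000] = [111.8125 -29.2500; -29.2500 19.0000]
BᵀPA = [-171.5625 -46.6875; 56.2500 15.7500]
K = S⁻¹·BᵀPA = [-1.2723 -0.3360; 1.0019 0.3116]
A−BK = [-0.1324 -0.0447; 0.0873 0.0325]
AᵀP(A−BK) = [2.6802 0.7581; 0.7581 0.2159]
P' = Q + AᵀP(A−BK) = [3.6802 0.7581; 0.7581 2.4659]
tr(P') = 6.1461


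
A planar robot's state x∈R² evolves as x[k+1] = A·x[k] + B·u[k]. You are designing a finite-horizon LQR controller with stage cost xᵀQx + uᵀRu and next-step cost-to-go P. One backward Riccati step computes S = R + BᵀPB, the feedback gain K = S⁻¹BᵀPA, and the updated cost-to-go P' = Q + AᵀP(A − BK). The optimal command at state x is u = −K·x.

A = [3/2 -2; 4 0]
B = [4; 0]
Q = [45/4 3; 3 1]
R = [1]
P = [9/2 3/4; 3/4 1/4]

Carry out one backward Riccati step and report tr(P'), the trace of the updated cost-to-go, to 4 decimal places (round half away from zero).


14.7860

BᵀP = [18.0000 3.0000]
S = R + BᵀPB = [1] + [72.0000] = [73.0000]
BᵀPA = [39.0000 -36.0000]
K = S⁻¹·BᵀPA = [0.5342 -0.4932]
A−BK = [-0.6370 -0.0274; 4.0000 0.0000]
AᵀP(A−BK) = [2.2894 -0.2671; -0.2671 0.2466]
P' = Q + AᵀP(A−BK) = [13.5394 2.7329; 2.7329 1.2466]
tr(P') = 14.7860


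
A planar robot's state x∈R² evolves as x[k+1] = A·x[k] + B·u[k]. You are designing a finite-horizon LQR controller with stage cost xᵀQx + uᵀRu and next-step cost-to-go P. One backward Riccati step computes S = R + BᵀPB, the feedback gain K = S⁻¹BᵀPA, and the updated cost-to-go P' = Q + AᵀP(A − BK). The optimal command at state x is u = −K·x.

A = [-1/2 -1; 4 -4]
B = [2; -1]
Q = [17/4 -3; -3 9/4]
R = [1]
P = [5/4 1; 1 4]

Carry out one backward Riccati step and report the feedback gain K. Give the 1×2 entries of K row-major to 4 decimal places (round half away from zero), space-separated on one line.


BᵀP = [1.5000 -2.0000]
S = R + BᵀPB = [1] + [5.0000] = [6.0000]
BᵀPA = [-8.7500 6.5000]
K = S⁻¹·BᵀPA = [-1.4583 1.0833]
A−BK = [2.4167 -3.1667; 2.5417 -2.9167]
AᵀP(A−BK) = [47.5521 -55.8958; -55.8958 66.2083]
P' = Q + AᵀP(A−BK) = [51.8021 -58.8958; -58.8958 68.4583]
tr(P') = 120.2604

-1.4583 1.0833


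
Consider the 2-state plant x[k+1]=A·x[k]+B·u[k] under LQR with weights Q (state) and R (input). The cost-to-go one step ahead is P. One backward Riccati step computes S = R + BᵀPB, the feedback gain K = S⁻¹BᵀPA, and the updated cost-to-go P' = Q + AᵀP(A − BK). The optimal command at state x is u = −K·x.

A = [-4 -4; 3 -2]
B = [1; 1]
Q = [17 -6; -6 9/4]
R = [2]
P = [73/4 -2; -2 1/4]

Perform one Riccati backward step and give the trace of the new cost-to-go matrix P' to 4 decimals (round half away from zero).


BᵀP = [16.2500 -1.7500]
S = R + BᵀPB = [2] + [14.5000] = [16.5000]
BᵀPA = [-70.2500 -61.5000]
K = S⁻¹·BᵀPA = [-4.2576 -3.7273]
A−BK = [0.2576 -0.2727; 7.2576 1.7273]
AᵀP(A−BK) = [43.1553 36.6591; 36.6591 31.7727]
P' = Q + AᵀP(A−BK) = [60.1553 30.6591; 30.6591 34.0227]
tr(P') = 94.1780

94.1780


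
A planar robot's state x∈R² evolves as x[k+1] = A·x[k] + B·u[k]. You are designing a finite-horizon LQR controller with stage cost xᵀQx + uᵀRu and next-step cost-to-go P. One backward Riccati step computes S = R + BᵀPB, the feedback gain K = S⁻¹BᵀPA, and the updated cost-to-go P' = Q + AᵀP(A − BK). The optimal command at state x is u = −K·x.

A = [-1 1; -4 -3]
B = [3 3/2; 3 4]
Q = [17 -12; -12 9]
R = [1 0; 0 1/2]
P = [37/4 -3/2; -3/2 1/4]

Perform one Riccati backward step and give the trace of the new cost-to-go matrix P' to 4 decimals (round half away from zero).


26.5657

BᵀP = [23.2500 -3.7500; 7.8750 -1.2500]
S = R + BᵀPB = [1 0; 0 1/2] + [58.5000 19.8750; 19.8750 6.8125] = [59.5000 19.8750; 19.8750 7.3125]
BᵀPA = [-8.2500 34.5000; -2.8750 11.6250]
K = S⁻¹·BᵀPA = [-0.0795 0.5298; -0.1770 0.1497]
A−BK = [-0.4959 -0.8140; -3.0534 -5.1883]
AᵀP(A−BK) = [0.0850 0.0515; 0.0515 0.4807]
P' = Q + AᵀP(A−BK) = [17.0850 -11.9485; -11.9485 9.4807]
tr(P') = 26.5657


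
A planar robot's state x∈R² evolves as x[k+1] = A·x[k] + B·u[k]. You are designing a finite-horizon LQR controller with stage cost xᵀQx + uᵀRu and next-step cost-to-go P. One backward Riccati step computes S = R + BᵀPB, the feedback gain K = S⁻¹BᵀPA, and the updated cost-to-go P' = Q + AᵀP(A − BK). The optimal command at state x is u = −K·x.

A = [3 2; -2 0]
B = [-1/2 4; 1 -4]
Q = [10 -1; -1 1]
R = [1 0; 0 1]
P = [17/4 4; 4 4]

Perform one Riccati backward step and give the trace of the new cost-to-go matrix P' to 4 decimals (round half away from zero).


BᵀP = [1.8750 2.0000; 1.0000 0.0000]
S = R + BᵀPB = [1 0; 0 1] + [1.0625 -0.5000; -0.5000 4.0000] = [2.0625 -0.5000; -0.5000 5.0000]
BᵀPA = [1.6250 3.7500; 3.0000 2.0000]
K = S⁻¹·BᵀPA = [0.9565 1.9627; 0.6957 0.5963]
A−BK = [0.6957 0.5963; -0.1739 0.4224]
AᵀP(A−BK) = [2.6087 4.5217; 4.5217 8.4472]
P' = Q + AᵀP(A−BK) = [12.6087 3.5217; 3.5217 9.4472]
tr(P') = 22.0559

22.0559


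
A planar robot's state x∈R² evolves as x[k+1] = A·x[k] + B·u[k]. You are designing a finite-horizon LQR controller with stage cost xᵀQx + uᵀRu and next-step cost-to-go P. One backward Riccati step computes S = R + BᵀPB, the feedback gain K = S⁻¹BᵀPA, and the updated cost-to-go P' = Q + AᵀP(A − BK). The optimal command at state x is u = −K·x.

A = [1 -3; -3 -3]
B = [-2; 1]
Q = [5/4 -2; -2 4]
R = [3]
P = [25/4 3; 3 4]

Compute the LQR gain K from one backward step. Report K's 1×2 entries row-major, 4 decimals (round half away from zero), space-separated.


BᵀP = [-9.5000 -2.0000]
S = R + BᵀPB = [3] + [17.0000] = [20.0000]
BᵀPA = [-3.5000 34.5000]
K = S⁻¹·BᵀPA = [-0.1750 1.7250]
A−BK = [0.6500 0.4500; -2.8250 -4.7250]
AᵀP(A−BK) = [23.6375 41.2875; 41.2875 86.7375]
P' = Q + AᵀP(A−BK) = [24.8875 39.2875; 39.2875 90.7375]
tr(P') = 115.6250

-0.1750 1.7250


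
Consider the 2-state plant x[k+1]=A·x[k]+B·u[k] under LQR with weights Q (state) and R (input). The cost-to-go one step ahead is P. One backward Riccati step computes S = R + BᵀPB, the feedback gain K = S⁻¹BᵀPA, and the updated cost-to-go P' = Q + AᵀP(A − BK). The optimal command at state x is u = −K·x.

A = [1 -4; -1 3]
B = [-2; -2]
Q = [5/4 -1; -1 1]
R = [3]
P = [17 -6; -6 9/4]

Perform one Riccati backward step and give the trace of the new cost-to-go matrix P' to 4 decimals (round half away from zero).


BᵀP = [-22.0000 7.5000]
S = R + BᵀPB = [3] + [29.0000] = [32.0000]
BᵀPA = [-29.5000 110.5000]
K = S⁻¹·BᵀPA = [-0.9219 3.4531]
A−BK = [-0.8438 2.9063; -2.8438 9.9063]
AᵀP(A−BK) = [4.0547 -14.8828; -14.8828 54.6797]
P' = Q + AᵀP(A−BK) = [5.3047 -15.8828; -15.8828 55.6797]
tr(P') = 60.9844

60.9844


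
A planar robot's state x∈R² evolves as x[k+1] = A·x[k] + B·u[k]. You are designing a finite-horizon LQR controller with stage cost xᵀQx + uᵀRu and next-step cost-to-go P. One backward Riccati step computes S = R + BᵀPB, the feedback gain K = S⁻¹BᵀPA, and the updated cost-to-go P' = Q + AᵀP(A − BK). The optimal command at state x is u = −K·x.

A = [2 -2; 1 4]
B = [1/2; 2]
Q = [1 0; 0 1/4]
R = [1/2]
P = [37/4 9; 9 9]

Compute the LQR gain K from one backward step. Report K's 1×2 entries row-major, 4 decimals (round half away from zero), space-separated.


BᵀP = [22.6250 22.5000]
S = R + BᵀPB = [1/2] + [56.3125] = [56.8125]
BᵀPA = [67.7500 44.7500]
K = S⁻¹·BᵀPA = [1.1925 0.7877]
A−BK = [1.4037 -2.3938; -1.3850 2.4246]
AᵀP(A−BK) = [1.2068 -0.3652; -0.3652 1.7514]
P' = Q + AᵀP(A−BK) = [2.2068 -0.3652; -0.3652 2.0014]
tr(P') = 4.2082

1.1925 0.7877


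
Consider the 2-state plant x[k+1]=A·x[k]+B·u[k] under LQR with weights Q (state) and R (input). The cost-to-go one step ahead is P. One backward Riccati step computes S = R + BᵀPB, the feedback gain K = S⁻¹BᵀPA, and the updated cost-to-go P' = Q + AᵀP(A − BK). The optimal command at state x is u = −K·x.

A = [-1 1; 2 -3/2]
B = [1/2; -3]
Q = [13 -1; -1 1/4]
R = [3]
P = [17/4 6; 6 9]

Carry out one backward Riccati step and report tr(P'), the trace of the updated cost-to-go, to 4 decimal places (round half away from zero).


BᵀP = [-15.8750 -24.0000]
S = R + BᵀPB = [3] + [64.0625] = [67.0625]
BᵀPA = [-32.1250 20.1250]
K = S⁻¹·BᵀPA = [-0.4790 0.3001]
A−BK = [-0.7605 0.8500; 0.5629 -0.5997]
AᵀP(A−BK) = [0.8611 -0.6095; -0.6095 0.4606]
P' = Q + AᵀP(A−BK) = [13.8611 -1.6095; -1.6095 0.7106]
tr(P') = 14.5718

14.5718


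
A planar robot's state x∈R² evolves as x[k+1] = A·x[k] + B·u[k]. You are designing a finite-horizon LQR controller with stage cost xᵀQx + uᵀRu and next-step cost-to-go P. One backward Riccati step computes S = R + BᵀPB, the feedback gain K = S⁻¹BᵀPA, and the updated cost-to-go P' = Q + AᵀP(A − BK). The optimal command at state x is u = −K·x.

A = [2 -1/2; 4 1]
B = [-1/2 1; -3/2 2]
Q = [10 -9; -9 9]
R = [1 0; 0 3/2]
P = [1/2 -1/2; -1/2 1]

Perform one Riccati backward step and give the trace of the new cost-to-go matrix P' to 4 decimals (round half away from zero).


21.9844

BᵀP = [0.5000 -1.2500; -0.5000 1.5000]
S = R + BᵀPB = [1 0; 0 3/2] + [1.6250 -2.0000; -2.0000 2.5000] = [2.6250 -2.0000; -2.0000 4.0000]
BᵀPA = [-4.0000 -1.5000; 5.0000 1.7500]
K = S⁻¹·BᵀPA = [-0.9231 -0.3846; 0.7885 0.2452]
A−BK = [0.7500 -0.9375; 1.0385 -0.0673]
AᵀP(A−BK) = [2.3654 0.7356; 0.7356 0.6190]
P' = Q + AᵀP(A−BK) = [12.3654 -8.2644; -8.2644 9.6190]
tr(P') = 21.9844


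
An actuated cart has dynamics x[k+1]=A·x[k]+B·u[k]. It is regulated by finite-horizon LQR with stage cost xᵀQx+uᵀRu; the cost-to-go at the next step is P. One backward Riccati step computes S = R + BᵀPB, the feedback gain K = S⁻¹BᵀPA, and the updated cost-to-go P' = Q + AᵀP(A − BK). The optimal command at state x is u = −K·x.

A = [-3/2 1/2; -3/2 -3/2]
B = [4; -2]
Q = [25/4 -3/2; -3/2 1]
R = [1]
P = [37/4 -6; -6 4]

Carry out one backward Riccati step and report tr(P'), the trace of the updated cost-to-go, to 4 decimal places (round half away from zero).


7.7447

BᵀP = [49.0000 -32.0000]
S = R + BᵀPB = [1] + [260.0000] = [261.0000]
BᵀPA = [-25.5000 72.5000]
K = S⁻¹·BᵀPA = [-0.0977 0.2778]
A−BK = [-1.1092 -0.6111; -1.6954 -0.9444]
AᵀP(A−BK) = [0.3211 0.1458; 0.1458 0.1736]
P' = Q + AᵀP(A−BK) = [6.5711 -1.3542; -1.3542 1.1736]
tr(P') = 7.7447


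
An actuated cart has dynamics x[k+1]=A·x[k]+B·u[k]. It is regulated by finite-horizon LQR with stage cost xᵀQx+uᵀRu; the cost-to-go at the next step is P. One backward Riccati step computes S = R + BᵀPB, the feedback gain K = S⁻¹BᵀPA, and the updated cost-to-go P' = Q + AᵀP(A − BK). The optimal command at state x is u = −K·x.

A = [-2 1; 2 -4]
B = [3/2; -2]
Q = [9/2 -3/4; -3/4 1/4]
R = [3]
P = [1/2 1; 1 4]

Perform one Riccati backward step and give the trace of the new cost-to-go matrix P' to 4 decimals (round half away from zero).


BᵀP = [-1.2500 -6.5000]
S = R + BᵀPB = [3] + [11.1250] = [14.1250]
BᵀPA = [-10.5000 24.7500]
K = S⁻¹·BᵀPA = [-0.7434 1.7522]
A−BK = [-0.8850 -1.6283; 0.5133 -0.4956]
AᵀP(A−BK) = [2.1947 -4.6018; -4.6018 13.1327]
P' = Q + AᵀP(A−BK) = [6.6947 -5.3518; -5.3518 13.3827]
tr(P') = 20.0774

20.0774


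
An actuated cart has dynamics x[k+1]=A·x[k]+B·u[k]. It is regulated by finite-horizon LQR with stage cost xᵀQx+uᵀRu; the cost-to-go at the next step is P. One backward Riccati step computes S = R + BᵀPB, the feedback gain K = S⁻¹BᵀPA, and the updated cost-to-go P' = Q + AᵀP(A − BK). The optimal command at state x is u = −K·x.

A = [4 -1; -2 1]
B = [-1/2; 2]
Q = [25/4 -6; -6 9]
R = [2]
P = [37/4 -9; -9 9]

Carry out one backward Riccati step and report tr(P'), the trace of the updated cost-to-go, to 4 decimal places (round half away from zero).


BᵀP = [-22.6250 22.5000]
S = R + BᵀPB = [2] + [56.3125] = [58.3125]
BᵀPA = [-135.5000 45.1250]
K = S⁻¹·BᵀPA = [-2.3237 0.7738]
A−BK = [2.8382 -0.6131; 2.6474 -0.5477]
AᵀP(A−BK) = [13.1404 -4.1436; -4.1436 1.3301]
P' = Q + AᵀP(A−BK) = [19.3904 -10.1436; -10.1436 10.3301]
tr(P') = 29.7205

29.7205


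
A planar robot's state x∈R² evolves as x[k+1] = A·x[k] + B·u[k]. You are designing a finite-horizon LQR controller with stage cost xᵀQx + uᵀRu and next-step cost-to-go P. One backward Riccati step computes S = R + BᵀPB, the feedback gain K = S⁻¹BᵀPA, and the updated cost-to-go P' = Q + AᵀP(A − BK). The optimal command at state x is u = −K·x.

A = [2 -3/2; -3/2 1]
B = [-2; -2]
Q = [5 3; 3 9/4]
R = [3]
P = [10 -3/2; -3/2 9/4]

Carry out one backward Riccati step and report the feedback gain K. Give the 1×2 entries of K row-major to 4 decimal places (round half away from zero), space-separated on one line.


BᵀP = [-17.0000 -1.5000]
S = R + BᵀPB = [3] + [37.0000] = [40.0000]
BᵀPA = [-31.7500 24.0000]
K = S⁻¹·BᵀPA = [-0.7938 0.6000]
A−BK = [0.4125 -0.3000; -3.0875 2.2000]
AᵀP(A−BK) = [28.8609 -20.7000; -20.7000 14.8500]
P' = Q + AᵀP(A−BK) = [33.8609 -17.7000; -17.7000 17.1000]
tr(P') = 50.9609

-0.7938 0.6000


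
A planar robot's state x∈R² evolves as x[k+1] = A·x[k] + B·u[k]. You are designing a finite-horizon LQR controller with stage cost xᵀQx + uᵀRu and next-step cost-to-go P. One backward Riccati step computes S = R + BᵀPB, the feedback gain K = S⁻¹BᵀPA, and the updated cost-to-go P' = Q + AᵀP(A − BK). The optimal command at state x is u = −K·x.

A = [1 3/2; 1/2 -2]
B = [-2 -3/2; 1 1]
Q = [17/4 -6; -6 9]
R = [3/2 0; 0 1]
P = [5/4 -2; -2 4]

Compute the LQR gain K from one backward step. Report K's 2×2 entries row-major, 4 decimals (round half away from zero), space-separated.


BᵀP = [-4.5000 8.0000; -3.8750 7.0000]
S = R + BᵀPB = [3/2 0; 0 1] + [17.0000 14.7500; 14.7500 12.8125] = [18.5000 14.7500; 14.7500 13.8125]
BᵀPA = [-0.5000 -22.7500; -0.3750 -19.8125]
K = S⁻¹·BᵀPA = [-0.0362 -0.5794; 0.0115 -0.8156]
A−BK = [0.9449 -0.8823; 0.5247 -0.6049]
AᵀP(A−BK) = [0.2362 -0.2206; -0.2206 1.4708]
P' = Q + AᵀP(A−BK) = [4.4862 -6.2206; -6.2206 10.4708]
tr(P') = 14.9570

-0.0362 -0.5794 0.0115 -0.8156


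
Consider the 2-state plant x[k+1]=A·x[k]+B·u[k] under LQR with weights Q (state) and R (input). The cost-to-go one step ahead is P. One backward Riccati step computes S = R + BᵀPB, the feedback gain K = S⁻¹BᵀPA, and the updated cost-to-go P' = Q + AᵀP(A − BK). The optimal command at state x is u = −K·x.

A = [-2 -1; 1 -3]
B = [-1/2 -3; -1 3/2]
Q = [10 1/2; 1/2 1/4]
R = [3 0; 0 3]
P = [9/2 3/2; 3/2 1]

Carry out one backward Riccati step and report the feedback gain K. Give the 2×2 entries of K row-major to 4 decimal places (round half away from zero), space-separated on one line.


BᵀP = [-3.7500 -1.7500; -11.2500 -3.0000]
S = R + BᵀPB = [3 0; 0 3] + [3.6250 8.6250; 8.6250 29.2500] = [6.6250 8.6250; 8.6250 32.2500]
BᵀPA = [5.7500 9.0000; 19.5000 20.2500]
K = S⁻¹·BᵀPA = [0.1239 0.8300; 0.5715 0.4059]
A−BK = [-0.2235 0.6328; 0.2666 -2.7789]
AᵀP(A−BK) = [1.1430 0.8118; 0.8118 6.8098]
P' = Q + AᵀP(A−BK) = [11.1430 1.3118; 1.3118 7.0598]
tr(P') = 18.2029

0.1239 0.8300 0.5715 0.4059


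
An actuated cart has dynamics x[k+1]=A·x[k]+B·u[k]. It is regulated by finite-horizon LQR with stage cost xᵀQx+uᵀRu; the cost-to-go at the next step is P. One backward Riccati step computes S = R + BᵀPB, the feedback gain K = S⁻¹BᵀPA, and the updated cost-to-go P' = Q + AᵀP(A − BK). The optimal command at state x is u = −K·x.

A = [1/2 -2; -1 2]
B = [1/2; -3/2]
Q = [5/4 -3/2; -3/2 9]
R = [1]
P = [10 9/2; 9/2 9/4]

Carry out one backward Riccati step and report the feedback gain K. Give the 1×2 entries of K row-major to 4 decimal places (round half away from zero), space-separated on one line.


0.1379 0.6897

BᵀP = [-1.7500 -1.1250]
S = R + BᵀPB = [1] + [0.8125] = [1.8125]
BᵀPA = [0.2500 1.2500]
K = S⁻¹·BᵀPA = [0.1379 0.6897]
A−BK = [0.4310 -2.3448; -0.7931 3.0345]
AᵀP(A−BK) = [0.2155 -1.1724; -1.1724 12.1379]
P' = Q + AᵀP(A−BK) = [1.4655 -2.6724; -2.6724 21.1379]
tr(P') = 22.6034


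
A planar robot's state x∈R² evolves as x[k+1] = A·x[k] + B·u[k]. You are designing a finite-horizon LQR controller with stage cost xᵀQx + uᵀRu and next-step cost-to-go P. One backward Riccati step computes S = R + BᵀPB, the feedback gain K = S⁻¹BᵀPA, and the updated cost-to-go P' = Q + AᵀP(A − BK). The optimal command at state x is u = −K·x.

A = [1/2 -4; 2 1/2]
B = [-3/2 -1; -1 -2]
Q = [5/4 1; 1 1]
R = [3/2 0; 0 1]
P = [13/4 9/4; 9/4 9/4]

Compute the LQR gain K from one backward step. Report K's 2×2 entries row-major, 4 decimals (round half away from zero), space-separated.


BᵀP = [-7.1250 -5.6250; -7.7500 -6.7500]
S = R + BᵀPB = [3/2 0; 0 1] + [16.3125 18.3750; 18.3750 21.2500] = [17.8125 18.3750; 18.3750 22.2500]
BᵀPA = [-14.8125 25.6875; -17.3750 27.6250]
K = S⁻¹·BᵀPA = [-0.1757 1.0895; -0.6358 0.3419]
A−BK = [-0.3994 -2.0240; 0.5527 2.2732]
AᵀP(A−BK) = [0.6629 0.3898; 0.3898 6.1334]
P' = Q + AᵀP(A−BK) = [1.9129 1.3898; 1.3898 7.1334]
tr(P') = 9.0463

-0.1757 1.0895 -0.6358 0.3419


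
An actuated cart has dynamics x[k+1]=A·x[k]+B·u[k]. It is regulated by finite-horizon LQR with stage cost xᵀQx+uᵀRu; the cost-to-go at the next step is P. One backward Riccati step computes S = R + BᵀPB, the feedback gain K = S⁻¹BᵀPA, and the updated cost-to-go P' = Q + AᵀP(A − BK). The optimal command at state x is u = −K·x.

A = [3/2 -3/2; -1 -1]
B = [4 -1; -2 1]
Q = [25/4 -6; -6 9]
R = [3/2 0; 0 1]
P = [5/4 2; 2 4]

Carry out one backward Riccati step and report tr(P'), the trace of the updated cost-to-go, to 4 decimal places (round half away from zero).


BᵀP = [1.0000 0.0000; 0.7500 2.0000]
S = R + BᵀPB = [3/2 0; 0 1] + [4.0000 -1.0000; -1.0000 1.2500] = [5.5000 -1.0000; -1.0000 2.2500]
BᵀPA = [1.5000 -1.5000; -0.8750 -3.1250]
K = S⁻¹·BᵀPA = [0.2198 -0.5714; -0.2912 -1.6429]
A−BK = [0.3297 -0.8571; -0.2692 -0.5000]
AᵀP(A−BK) = [0.2280 0.6071; 0.6071 6.8214]
P' = Q + AᵀP(A−BK) = [6.4780 -5.3929; -5.3929 15.8214]
tr(P') = 22.2995

22.2995


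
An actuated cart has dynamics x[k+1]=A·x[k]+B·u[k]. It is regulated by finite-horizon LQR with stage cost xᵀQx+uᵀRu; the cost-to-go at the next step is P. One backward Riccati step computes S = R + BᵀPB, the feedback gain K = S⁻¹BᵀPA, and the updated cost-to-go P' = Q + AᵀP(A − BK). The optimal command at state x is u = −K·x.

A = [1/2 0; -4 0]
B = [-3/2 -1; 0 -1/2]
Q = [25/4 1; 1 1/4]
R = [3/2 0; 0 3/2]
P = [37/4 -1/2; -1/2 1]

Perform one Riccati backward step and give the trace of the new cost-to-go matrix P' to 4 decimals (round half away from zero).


BᵀP = [-13.8750 0.7500; -9.0000 0.0000]
S = R + BᵀPB = [3/2 0; 0 3/2] + [20.8125 13.5000; 13.5000 9.0000] = [22.3125 13.5000; 13.5000 10.5000]
BᵀPA = [-9.9375 0.0000; -4.5000 0.0000]
K = S⁻¹·BᵀPA = [-0.8378 0.0000; 0.6486 0.0000]
A−BK = [-0.1081 0.0000; -3.6757 0.0000]
AᵀP(A−BK) = [14.9054 0.0000; 0.0000 0.0000]
P' = Q + AᵀP(A−BK) = [21.1554 1.0000; 1.0000 0.2500]
tr(P') = 21.4054

21.4054


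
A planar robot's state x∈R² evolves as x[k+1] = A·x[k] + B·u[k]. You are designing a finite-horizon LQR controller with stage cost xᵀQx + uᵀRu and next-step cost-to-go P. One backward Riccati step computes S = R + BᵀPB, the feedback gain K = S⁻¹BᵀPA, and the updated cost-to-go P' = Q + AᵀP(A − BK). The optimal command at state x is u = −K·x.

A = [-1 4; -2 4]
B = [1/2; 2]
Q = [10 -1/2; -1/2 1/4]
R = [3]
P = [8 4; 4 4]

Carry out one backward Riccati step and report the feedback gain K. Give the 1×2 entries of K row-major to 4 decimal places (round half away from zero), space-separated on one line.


-1.1034 3.0345

BᵀP = [12.0000 10.0000]
S = R + BᵀPB = [3] + [26.0000] = [29.0000]
BᵀPA = [-32.0000 88.0000]
K = S⁻¹·BᵀPA = [-1.1034 3.0345]
A−BK = [-0.4483 2.4828; 0.2069 -2.0690]
AᵀP(A−BK) = [4.6897 -14.8966; -14.8966 52.9655]
P' = Q + AᵀP(A−BK) = [14.6897 -15.3966; -15.3966 53.2155]
tr(P') = 67.9052


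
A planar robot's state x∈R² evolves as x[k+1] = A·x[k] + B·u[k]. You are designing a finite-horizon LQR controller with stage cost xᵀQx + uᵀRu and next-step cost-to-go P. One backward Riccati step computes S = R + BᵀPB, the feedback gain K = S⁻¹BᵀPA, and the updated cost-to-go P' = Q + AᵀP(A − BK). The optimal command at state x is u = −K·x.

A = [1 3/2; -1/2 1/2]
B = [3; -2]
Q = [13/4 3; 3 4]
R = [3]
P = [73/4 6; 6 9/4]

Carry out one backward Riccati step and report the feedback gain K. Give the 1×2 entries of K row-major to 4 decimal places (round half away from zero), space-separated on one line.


0.3453 0.6799

BᵀP = [42.7500 13.5000]
S = R + BᵀPB = [3] + [101.2500] = [104.2500]
BᵀPA = [36.0000 70.8750]
K = S⁻¹·BᵀPA = [0.3453 0.6799]
A−BK = [-0.0360 -0.5396; 0.1906 1.8597]
AᵀP(A−BK) = [0.3808 0.8377; 0.8377 2.4402]
P' = Q + AᵀP(A−BK) = [3.6308 3.8377; 3.8377 6.4402]
tr(P') = 10.0710


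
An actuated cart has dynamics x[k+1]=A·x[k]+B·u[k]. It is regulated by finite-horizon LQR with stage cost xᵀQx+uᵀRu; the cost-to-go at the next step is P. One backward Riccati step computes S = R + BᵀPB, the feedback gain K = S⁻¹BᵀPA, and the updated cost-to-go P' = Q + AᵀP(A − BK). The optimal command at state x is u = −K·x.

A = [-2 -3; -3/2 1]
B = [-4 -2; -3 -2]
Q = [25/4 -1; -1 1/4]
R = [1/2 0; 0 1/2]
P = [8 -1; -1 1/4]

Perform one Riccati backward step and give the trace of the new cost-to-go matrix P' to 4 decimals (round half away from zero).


BᵀP = [-29.0000 3.2500; -14.0000 1.5000]
S = R + BᵀPB = [1/2 0; 0 1/2] + [106.2500 51.5000; 51.5000 25.0000] = [106.7500 51.5000; 51.5000 25.5000]
BᵀPA = [53.1250 90.2500; 25.7500 43.5000]
K = S⁻¹·BᵀPA = [0.4088 0.8748; 0.1843 -0.0608]
A−BK = [0.0036 0.3775; 0.0948 3.5027]
AᵀP(A−BK) = [0.1022 0.2187; 0.2187 1.9472]
P' = Q + AᵀP(A−BK) = [6.3522 -0.7813; -0.7813 2.1972]
tr(P') = 8.5494

8.5494


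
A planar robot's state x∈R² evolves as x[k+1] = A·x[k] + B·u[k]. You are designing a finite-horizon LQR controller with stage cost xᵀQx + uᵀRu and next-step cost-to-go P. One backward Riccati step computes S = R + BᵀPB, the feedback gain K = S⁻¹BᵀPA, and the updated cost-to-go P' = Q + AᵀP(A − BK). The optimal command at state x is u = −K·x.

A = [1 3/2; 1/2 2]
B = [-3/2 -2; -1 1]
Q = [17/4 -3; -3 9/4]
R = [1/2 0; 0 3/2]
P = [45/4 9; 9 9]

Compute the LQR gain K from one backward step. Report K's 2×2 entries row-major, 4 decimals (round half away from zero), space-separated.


BᵀP = [-25.8750 -22.5000; -13.5000 -9.0000]
S = R + BᵀPB = [1/2 0; 0 3/2] + [61.3125 29.2500; 29.2500 18.0000] = [61.8125 29.2500; 29.2500 19.5000]
BᵀPA = [-37.1250 -83.8125; -18.0000 -38.2500]
K = S⁻¹·BᵀPA = [-0.5645 -1.4739; -0.0764 0.2493]
A−BK = [0.0005 -0.2123; 0.0119 0.2769]
AᵀP(A−BK) = [0.1695 0.3944; 0.3944 1.3183]
P' = Q + AᵀP(A−BK) = [4.4195 -2.6056; -2.6056 3.5683]
tr(P') = 7.9877

-0.5645 -1.4739 -0.0764 0.2493


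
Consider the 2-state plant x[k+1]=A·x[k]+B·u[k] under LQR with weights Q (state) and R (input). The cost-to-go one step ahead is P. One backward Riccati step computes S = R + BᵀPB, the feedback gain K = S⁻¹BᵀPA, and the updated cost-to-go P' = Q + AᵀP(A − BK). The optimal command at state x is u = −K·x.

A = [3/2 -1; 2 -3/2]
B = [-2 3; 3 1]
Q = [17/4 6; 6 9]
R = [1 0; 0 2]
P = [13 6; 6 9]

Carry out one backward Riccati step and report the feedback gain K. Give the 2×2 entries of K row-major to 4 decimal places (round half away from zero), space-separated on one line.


BᵀP = [-8.0000 15.0000; 45.0000 27.0000]
S = R + BᵀPB = [1 0; 0 2] + [61.0000 -9.0000; -9.0000 162.0000] = [62.0000 -9.0000; -9.0000 164.0000]
BᵀPA = [18.0000 -14.5000; 121.5000 -85.5000]
K = S⁻¹·BᵀPA = [0.4011 -0.3120; 0.7629 -0.5385]
A−BK = [0.0135 -0.0087; 0.0340 -0.0254]
AᵀP(A−BK) = [1.3430 -0.9598; -0.9598 0.6867]
P' = Q + AᵀP(A−BK) = [5.5930 5.0402; 5.0402 9.6867]
tr(P') = 15.2797

0.4011 -0.3120 0.7629 -0.5385


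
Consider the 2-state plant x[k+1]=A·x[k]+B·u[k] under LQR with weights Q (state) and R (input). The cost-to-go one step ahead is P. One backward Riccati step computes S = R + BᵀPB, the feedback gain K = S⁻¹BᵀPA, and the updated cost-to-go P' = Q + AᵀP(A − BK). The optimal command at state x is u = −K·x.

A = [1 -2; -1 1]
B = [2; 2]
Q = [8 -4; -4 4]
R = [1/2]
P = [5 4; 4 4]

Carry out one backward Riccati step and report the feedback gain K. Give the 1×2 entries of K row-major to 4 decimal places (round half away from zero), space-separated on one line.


0.0292 -0.2920

BᵀP = [18.0000 16.0000]
S = R + BᵀPB = [1/2] + [68.0000] = [68.5000]
BᵀPA = [2.0000 -20.0000]
K = S⁻¹·BᵀPA = [0.0292 -0.2920]
A−BK = [0.9416 -1.4161; -1.0584 1.5839]
AᵀP(A−BK) = [0.9416 -1.4161; -1.4161 2.1606]
P' = Q + AᵀP(A−BK) = [8.9416 -5.4161; -5.4161 6.1606]
tr(P') = 15.1022


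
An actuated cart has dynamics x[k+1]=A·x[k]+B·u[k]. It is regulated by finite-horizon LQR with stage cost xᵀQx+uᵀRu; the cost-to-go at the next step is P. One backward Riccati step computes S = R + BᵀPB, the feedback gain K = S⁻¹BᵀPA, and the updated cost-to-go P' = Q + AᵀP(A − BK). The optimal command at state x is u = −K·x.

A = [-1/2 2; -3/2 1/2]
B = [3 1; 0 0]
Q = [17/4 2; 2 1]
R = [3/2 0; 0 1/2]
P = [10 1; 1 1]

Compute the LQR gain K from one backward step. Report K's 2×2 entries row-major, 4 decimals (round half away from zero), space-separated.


BᵀP = [30.0000 3.0000; 10.0000 1.0000]
S = R + BᵀPB = [3/2 0; 0 1/2] + [90.0000 30.0000; 30.0000 10.0000] = [91.5000 30.0000; 30.0000 10.5000]
BᵀPA = [-19.5000 61.5000; -6.5000 20.5000]
K = S⁻¹·BᵀPA = [-0.1605 0.5062; -0.1605 0.5062]
A−BK = [0.1420 -0.0247; -1.5000 0.5000]
AᵀP(A−BK) = [2.0772 -0.8395; -0.8395 0.7438]
P' = Q + AᵀP(A−BK) = [6.3272 1.1605; 1.1605 1.7438]
tr(P') = 8.0710

-0.1605 0.5062 -0.1605 0.5062


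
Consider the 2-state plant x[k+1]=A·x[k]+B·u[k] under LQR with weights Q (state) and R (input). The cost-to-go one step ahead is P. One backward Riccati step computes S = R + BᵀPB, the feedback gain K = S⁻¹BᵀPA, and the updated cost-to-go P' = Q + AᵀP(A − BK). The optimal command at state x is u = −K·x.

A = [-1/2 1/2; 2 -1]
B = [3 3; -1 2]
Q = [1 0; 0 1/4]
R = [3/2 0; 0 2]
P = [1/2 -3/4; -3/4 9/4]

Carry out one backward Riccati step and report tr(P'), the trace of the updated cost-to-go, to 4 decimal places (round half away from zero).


3.0127

BᵀP = [2.2500 -4.5000; 0.0000 2.2500]
S = R + BᵀPB = [3/2 0; 0 2] + [11.2500 -2.2500; -2.2500 4.5000] = [12.7500 -2.2500; -2.2500 6.5000]
BᵀPA = [-10.1250 5.6250; 4.5000 -2.2500]
K = S⁻¹·BᵀPA = [-0.7157 0.4048; 0.4446 -0.2060]
A−BK = [0.3133 -0.0964; 0.3952 -0.1831]
AᵀP(A−BK) = [1.3783 -0.7241; -0.7241 0.3843]
P' = Q + AᵀP(A−BK) = [2.3783 -0.7241; -0.7241 0.6343]
tr(P') = 3.0127


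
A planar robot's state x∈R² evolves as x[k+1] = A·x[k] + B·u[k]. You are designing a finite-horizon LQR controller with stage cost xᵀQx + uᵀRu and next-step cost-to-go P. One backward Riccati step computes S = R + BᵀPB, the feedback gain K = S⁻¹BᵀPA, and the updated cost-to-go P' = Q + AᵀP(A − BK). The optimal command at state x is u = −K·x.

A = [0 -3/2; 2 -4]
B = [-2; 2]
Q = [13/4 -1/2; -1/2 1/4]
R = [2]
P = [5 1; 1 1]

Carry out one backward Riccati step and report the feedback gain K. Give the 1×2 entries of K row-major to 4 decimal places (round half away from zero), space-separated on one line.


BᵀP = [-8.0000 0.0000]
S = R + BᵀPB = [2] + [16.0000] = [18.0000]
BᵀPA = [0.0000 12.0000]
K = S⁻¹·BᵀPA = [0.0000 0.6667]
A−BK = [0.0000 -0.1667; 2.0000 -5.3333]
AᵀP(A−BK) = [4.0000 -11.0000; -11.0000 31.2500]
P' = Q + AᵀP(A−BK) = [7.2500 -11.5000; -11.5000 31.5000]
tr(P') = 38.7500

0.0000 0.6667


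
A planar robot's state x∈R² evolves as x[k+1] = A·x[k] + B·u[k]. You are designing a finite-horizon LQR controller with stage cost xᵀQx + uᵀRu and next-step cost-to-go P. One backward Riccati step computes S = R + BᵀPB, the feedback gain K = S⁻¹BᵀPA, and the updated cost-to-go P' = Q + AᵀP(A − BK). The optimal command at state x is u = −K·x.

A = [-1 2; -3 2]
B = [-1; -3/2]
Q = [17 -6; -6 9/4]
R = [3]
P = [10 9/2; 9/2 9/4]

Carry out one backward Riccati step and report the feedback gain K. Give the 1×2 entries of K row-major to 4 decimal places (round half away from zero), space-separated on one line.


BᵀP = [-16.7500 -7.8750]
S = R + BᵀPB = [3] + [28.5625] = [31.5625]
BᵀPA = [40.3750 -49.2500]
K = S⁻¹·BᵀPA = [1.2792 -1.5604]
A−BK = [0.2792 0.4396; -1.0812 -0.3406]
AᵀP(A−BK) = [5.6020 -6.4990; -6.4990 8.1505]
P' = Q + AᵀP(A−BK) = [22.6020 -12.4990; -12.4990 10.4005]
tr(P') = 33.0025

1.2792 -1.5604


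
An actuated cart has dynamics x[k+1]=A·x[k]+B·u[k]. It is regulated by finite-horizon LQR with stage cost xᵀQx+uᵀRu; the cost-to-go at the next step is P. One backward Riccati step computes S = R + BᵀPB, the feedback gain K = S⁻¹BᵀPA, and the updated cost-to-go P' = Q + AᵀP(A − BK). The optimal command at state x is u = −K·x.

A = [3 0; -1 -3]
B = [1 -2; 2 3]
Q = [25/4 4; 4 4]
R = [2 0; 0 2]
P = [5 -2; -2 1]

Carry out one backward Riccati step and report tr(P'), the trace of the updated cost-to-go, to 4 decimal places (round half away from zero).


13.6910

BᵀP = [1.0000 0.0000; -16.0000 7.0000]
S = R + BᵀPB = [2 0; 0 2] + [1.0000 -2.0000; -2.0000 53.0000] = [3.0000 -2.0000; -2.0000 55.0000]
BᵀPA = [3.0000 0.0000; -55.0000 -21.0000]
K = S⁻¹·BᵀPA = [0.3416 -0.2609; -0.9876 -0.3913]
A−BK = [0.6832 -0.5217; 1.2795 -1.3043]
AᵀP(A−BK) = [2.6584 0.2609; 0.2609 0.7826]
P' = Q + AᵀP(A−BK) = [8.9084 4.2609; 4.2609 4.7826]
tr(P') = 13.6910


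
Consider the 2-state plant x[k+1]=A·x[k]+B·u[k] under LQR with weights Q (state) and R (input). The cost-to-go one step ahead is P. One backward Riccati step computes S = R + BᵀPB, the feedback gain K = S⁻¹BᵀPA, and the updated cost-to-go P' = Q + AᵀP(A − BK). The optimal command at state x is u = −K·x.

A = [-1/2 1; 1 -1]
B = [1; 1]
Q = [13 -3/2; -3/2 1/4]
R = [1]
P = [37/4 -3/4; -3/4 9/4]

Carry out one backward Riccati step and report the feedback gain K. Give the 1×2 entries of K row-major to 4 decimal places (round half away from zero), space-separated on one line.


BᵀP = [8.5000 1.5000]
S = R + BᵀPB = [1] + [10.0000] = [11.0000]
BᵀPA = [-2.7500 7.0000]
K = S⁻¹·BᵀPA = [-0.2500 0.6364]
A−BK = [-0.2500 0.3636; 1.2500 -1.6364]
AᵀP(A−BK) = [4.6250 -6.2500; -6.2500 8.5455]
P' = Q + AᵀP(A−BK) = [17.6250 -7.7500; -7.7500 8.7955]
tr(P') = 26.4205

-0.2500 0.6364


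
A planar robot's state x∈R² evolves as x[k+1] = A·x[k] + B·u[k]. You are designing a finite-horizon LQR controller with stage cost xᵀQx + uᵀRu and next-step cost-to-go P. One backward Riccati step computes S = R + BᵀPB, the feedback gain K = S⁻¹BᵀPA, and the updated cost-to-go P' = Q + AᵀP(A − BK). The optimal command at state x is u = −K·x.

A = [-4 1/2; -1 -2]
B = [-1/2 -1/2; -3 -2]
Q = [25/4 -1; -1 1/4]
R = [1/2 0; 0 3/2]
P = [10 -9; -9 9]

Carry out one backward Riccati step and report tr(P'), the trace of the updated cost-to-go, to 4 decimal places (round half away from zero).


29.5204

BᵀP = [22.0000 -22.5000; 13.0000 -13.5000]
S = R + BᵀPB = [1/2 0; 0 3/2] + [56.5000 34.0000; 34.0000 20.5000] = [57.0000 34.0000; 34.0000 22.0000]
BᵀPA = [-65.5000 56.0000; -38.5000 33.5000]
K = S⁻¹·BᵀPA = [-1.3469 0.9490; 0.3316 0.0561]
A−BK = [-4.5077 1.0026; -4.3776 0.9592]
AᵀP(A−BK) = [21.5434 -5.1811; -5.1811 1.4770]
P' = Q + AᵀP(A−BK) = [27.7934 -6.1811; -6.1811 1.7270]
tr(P') = 29.5204


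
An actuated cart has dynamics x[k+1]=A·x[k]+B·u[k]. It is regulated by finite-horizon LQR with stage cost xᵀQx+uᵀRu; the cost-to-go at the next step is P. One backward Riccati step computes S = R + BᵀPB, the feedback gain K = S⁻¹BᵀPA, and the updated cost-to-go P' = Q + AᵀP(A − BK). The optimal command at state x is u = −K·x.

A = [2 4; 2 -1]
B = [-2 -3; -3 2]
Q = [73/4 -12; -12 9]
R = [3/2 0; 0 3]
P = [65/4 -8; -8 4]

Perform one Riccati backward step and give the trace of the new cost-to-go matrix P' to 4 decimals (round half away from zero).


31.3134

BᵀP = [-8.5000 4.0000; -64.7500 32.0000]
S = R + BᵀPB = [3/2 0; 0 3] + [5.0000 33.5000; 33.5000 258.2500] = [6.5000 33.5000; 33.5000 261.2500]
BᵀPA = [-9.0000 -38.0000; -65.5000 -291.0000]
K = S⁻¹·BᵀPA = [-0.2726 -0.3108; -0.2158 -1.0740]
A−BK = [0.8075 0.1563; 1.6136 0.2155]
AᵀP(A−BK) = [0.4142 0.8544; 0.8544 3.6492]
P' = Q + AᵀP(A−BK) = [18.6642 -11.1456; -11.1456 12.6492]
tr(P') = 31.3134


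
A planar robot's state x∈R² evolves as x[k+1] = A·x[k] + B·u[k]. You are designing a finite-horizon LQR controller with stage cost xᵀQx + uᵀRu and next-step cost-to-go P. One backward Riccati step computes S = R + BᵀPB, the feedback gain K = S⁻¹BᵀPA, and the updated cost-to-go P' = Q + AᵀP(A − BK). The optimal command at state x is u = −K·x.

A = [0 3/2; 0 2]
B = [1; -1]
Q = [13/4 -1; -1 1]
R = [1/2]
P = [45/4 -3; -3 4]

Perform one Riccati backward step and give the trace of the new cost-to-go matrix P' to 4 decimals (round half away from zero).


BᵀP = [14.2500 -7.0000]
S = R + BᵀPB = [1/2] + [21.2500] = [21.7500]
BᵀPA = [0.0000 7.3750]
K = S⁻¹·BᵀPA = [0.0000 0.3391]
A−BK = [0.0000 1.1609; 0.0000 2.3391]
AᵀP(A−BK) = [0.0000 0.0000; 0.0000 20.8118]
P' = Q + AᵀP(A−BK) = [3.2500 -1.0000; -1.0000 21.8118]
tr(P') = 25.0618

25.0618


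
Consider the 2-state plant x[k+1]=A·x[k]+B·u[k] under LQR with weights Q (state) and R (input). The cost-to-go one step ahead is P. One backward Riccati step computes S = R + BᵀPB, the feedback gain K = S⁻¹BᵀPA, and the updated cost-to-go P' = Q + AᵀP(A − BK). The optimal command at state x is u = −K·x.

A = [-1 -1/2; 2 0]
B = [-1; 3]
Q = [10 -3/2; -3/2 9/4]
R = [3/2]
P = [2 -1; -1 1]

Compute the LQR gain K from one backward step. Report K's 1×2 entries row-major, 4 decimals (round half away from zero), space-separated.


0.7027 0.1351

BᵀP = [-5.0000 4.0000]
S = R + BᵀPB = [3/2] + [17.0000] = [18.5000]
BᵀPA = [13.0000 2.5000]
K = S⁻¹·BᵀPA = [0.7027 0.1351]
A−BK = [-0.2973 -0.3649; -0.1081 -0.4054]
AᵀP(A−BK) = [0.8649 0.2432; 0.2432 0.1622]
P' = Q + AᵀP(A−BK) = [10.8649 -1.2568; -1.2568 2.4122]
tr(P') = 13.2770


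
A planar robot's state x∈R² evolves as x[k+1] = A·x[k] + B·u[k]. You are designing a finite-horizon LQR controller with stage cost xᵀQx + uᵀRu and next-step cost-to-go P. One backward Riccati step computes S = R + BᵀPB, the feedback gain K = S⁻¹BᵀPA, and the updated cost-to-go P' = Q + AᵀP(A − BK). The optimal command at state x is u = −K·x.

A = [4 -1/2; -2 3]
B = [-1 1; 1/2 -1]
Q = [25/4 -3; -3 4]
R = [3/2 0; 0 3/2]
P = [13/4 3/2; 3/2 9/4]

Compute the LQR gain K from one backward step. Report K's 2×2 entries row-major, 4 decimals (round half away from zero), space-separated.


-1.7642 -0.5721 1.1878 -1.0852

BᵀP = [-2.5000 -0.3750; 1.7500 -0.7500]
S = R + BᵀPB = [3/2 0; 0 3/2] + [2.3125 -2.1250; -2.1250 2.5000] = [3.8125 -2.1250; -2.1250 4.0000]
BᵀPA = [-9.2500 0.1250; 8.5000 -3.1250]
K = S⁻¹·BᵀPA = [-1.7642 -0.5721; 1.1878 -1.0852]
A−BK = [1.0480 0.0131; 0.0699 2.2009]
AᵀP(A−BK) = [10.5852 3.4323; 3.4323 13.2429]
P' = Q + AᵀP(A−BK) = [16.8352 0.4323; 0.4323 17.2429]
tr(P') = 34.0781
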